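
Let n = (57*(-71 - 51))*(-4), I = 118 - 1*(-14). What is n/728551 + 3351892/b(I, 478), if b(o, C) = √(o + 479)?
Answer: 27816/728551 + 3351892*√611/611 ≈ 1.3560e+5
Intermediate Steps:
I = 132 (I = 118 + 14 = 132)
b(o, C) = √(479 + o)
n = 27816 (n = (57*(-122))*(-4) = -6954*(-4) = 27816)
n/728551 + 3351892/b(I, 478) = 27816/728551 + 3351892/(√(479 + 132)) = 27816*(1/728551) + 3351892/(√611) = 27816/728551 + 3351892*(√611/611) = 27816/728551 + 3351892*√611/611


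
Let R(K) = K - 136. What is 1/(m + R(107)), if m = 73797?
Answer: 1/73768 ≈ 1.3556e-5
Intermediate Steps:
R(K) = -136 + K
1/(m + R(107)) = 1/(73797 + (-136 + 107)) = 1/(73797 - 29) = 1/73768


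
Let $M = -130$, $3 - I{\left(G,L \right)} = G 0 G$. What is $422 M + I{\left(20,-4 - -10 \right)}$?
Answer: $-54857$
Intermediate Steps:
$I{\left(G,L \right)} = 3$ ($I{\left(G,L \right)} = 3 - G 0 G = 3 - 0 G = 3 - 0 = 3 + 0 = 3$)
$422 M + I{\left(20,-4 - -10 \right)} = 422 \left(-130\right) + 3 = -54860 + 3 = -54857$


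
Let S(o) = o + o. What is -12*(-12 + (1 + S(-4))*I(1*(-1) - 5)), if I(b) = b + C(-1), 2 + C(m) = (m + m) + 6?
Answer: -192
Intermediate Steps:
C(m) = 4 + 2*m (C(m) = -2 + ((m + m) + 6) = -2 + (2*m + 6) = -2 + (6 + 2*m) = 4 + 2*m)
S(o) = 2*o
I(b) = 2 + b (I(b) = b + (4 + 2*(-1)) = b + (4 - 2) = b + 2 = 2 + b)
-12*(-12 + (1 + S(-4))*I(1*(-1) - 5)) = -12*(-12 + (1 + 2*(-4))*(2 + (1*(-1) - 5))) = -12*(-12 + (1 - 8)*(2 + (-1 - 5))) = -12*(-12 - 7*(2 - 6)) = -12*(-12 - 7*(-4)) = -12*(-12 + 28) = -12*16 = -192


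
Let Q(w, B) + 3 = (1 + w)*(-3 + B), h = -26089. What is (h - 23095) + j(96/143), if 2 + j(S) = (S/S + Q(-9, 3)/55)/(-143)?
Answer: -29757534/605 ≈ -49186.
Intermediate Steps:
Q(w, B) = -3 + (1 + w)*(-3 + B)
j(S) = -1214/605 (j(S) = -2 + (S/S + (-6 + 3 - 3*(-9) + 3*(-9))/55)/(-143) = -2 + (1 + (-6 + 3 + 27 - 27)*(1/55))*(-1/143) = -2 + (1 - 3*1/55)*(-1/143) = -2 + (1 - 3/55)*(-1/143) = -2 + (52/55)*(-1/143) = -2 - 4/605 = -1214/605)
(h - 23095) + j(96/143) = (-26089 - 23095) - 1214/605 = -49184 - 1214/605 = -29757534/605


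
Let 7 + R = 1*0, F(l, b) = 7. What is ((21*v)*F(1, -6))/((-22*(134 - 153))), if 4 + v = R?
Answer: -147/38 ≈ -3.8684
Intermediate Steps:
R = -7 (R = -7 + 1*0 = -7 + 0 = -7)
v = -11 (v = -4 - 7 = -11)
((21*v)*F(1, -6))/((-22*(134 - 153))) = ((21*(-11))*7)/((-22*(134 - 153))) = (-231*7)/((-22*(-19))) = -1617/418 = -1617*1/418 = -147/38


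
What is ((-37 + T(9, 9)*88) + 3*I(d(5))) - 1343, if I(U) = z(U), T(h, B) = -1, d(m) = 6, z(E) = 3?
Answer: -1459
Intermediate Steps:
I(U) = 3
((-37 + T(9, 9)*88) + 3*I(d(5))) - 1343 = ((-37 - 1*88) + 3*3) - 1343 = ((-37 - 88) + 9) - 1343 = (-125 + 9) - 1343 = -116 - 1343 = -1459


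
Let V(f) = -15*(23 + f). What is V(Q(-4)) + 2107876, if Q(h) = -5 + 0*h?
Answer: 2107606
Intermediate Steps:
Q(h) = -5 (Q(h) = -5 + 0 = -5)
V(f) = -345 - 15*f
V(Q(-4)) + 2107876 = (-345 - 15*(-5)) + 2107876 = (-345 + 75) + 2107876 = -270 + 2107876 = 2107606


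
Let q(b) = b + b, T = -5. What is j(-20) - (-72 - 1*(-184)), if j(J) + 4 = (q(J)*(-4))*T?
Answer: -916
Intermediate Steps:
q(b) = 2*b
j(J) = -4 + 40*J (j(J) = -4 + ((2*J)*(-4))*(-5) = -4 - 8*J*(-5) = -4 + 40*J)
j(-20) - (-72 - 1*(-184)) = (-4 + 40*(-20)) - (-72 - 1*(-184)) = (-4 - 800) - (-72 + 184) = -804 - 1*112 = -804 - 112 = -916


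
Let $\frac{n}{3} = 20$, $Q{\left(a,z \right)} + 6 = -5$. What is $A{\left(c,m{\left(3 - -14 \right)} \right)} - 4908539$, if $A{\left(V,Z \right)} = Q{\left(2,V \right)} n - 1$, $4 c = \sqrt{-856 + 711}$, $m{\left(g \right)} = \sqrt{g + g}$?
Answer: $-4909200$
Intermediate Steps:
$Q{\left(a,z \right)} = -11$ ($Q{\left(a,z \right)} = -6 - 5 = -11$)
$m{\left(g \right)} = \sqrt{2} \sqrt{g}$ ($m{\left(g \right)} = \sqrt{2 g} = \sqrt{2} \sqrt{g}$)
$n = 60$ ($n = 3 \cdot 20 = 60$)
$c = \frac{i \sqrt{145}}{4}$ ($c = \frac{\sqrt{-856 + 711}}{4} = \frac{\sqrt{-145}}{4} = \frac{i \sqrt{145}}{4} \approx 3.0104 i$)
$A{\left(V,Z \right)} = -661$ ($A{\left(V,Z \right)} = \left(-11\right) 60 - 1 = -660 - 1 = -661$)
$A{\left(c,m{\left(3 - -14 \right)} \right)} - 4908539 = -661 - 4908539 = -4909200$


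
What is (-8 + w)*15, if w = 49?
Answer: 615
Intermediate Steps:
(-8 + w)*15 = (-8 + 49)*15 = 41*15 = 615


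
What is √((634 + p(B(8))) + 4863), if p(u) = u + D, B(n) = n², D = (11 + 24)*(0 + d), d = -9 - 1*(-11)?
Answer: √5631 ≈ 75.040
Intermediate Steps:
d = 2 (d = -9 + 11 = 2)
D = 70 (D = (11 + 24)*(0 + 2) = 35*2 = 70)
p(u) = 70 + u (p(u) = u + 70 = 70 + u)
√((634 + p(B(8))) + 4863) = √((634 + (70 + 8²)) + 4863) = √((634 + (70 + 64)) + 4863) = √((634 + 134) + 4863) = √(768 + 4863) = √5631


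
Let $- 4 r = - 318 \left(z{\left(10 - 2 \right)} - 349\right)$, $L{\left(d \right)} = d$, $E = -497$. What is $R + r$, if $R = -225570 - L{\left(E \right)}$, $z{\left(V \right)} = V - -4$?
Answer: $- \frac{503729}{2} \approx -2.5186 \cdot 10^{5}$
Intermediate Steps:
$z{\left(V \right)} = 4 + V$ ($z{\left(V \right)} = V + 4 = 4 + V$)
$R = -225073$ ($R = -225570 - -497 = -225570 + 497 = -225073$)
$r = - \frac{53583}{2}$ ($r = - \frac{\left(-318\right) \left(\left(4 + \left(10 - 2\right)\right) - 349\right)}{4} = - \frac{\left(-318\right) \left(\left(4 + 8\right) - 349\right)}{4} = - \frac{\left(-318\right) \left(12 - 349\right)}{4} = - \frac{\left(-318\right) \left(-337\right)}{4} = \left(- \frac{1}{4}\right) 107166 = - \frac{53583}{2} \approx -26792.0$)
$R + r = -225073 - \frac{53583}{2} = - \frac{503729}{2}$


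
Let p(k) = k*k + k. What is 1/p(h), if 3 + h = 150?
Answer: 1/21756 ≈ 4.5964e-5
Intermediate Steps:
h = 147 (h = -3 + 150 = 147)
p(k) = k + k**2 (p(k) = k**2 + k = k + k**2)
1/p(h) = 1/(147*(1 + 147)) = 1/(147*148) = 1/21756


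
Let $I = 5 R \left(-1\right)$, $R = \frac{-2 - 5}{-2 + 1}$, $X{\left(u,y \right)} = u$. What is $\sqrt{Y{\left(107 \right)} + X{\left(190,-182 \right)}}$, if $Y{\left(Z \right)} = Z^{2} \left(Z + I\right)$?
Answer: $\sqrt{824518} \approx 908.03$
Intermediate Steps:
$R = 7$ ($R = - \frac{7}{-1} = \left(-7\right) \left(-1\right) = 7$)
$I = -35$ ($I = 5 \cdot 7 \left(-1\right) = 35 \left(-1\right) = -35$)
$Y{\left(Z \right)} = Z^{2} \left(-35 + Z\right)$ ($Y{\left(Z \right)} = Z^{2} \left(Z - 35\right) = Z^{2} \left(-35 + Z\right)$)
$\sqrt{Y{\left(107 \right)} + X{\left(190,-182 \right)}} = \sqrt{107^{2} \left(-35 + 107\right) + 190} = \sqrt{11449 \cdot 72 + 190} = \sqrt{824328 + 190} = \sqrt{824518}$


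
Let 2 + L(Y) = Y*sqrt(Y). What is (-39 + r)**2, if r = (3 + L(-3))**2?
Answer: 4117 + 780*I*sqrt(3) ≈ 4117.0 + 1351.0*I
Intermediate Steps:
L(Y) = -2 + Y**(3/2) (L(Y) = -2 + Y*sqrt(Y) = -2 + Y**(3/2))
r = (1 - 3*I*sqrt(3))**2 (r = (3 + (-2 + (-3)**(3/2)))**2 = (3 + (-2 - 3*I*sqrt(3)))**2 = (1 - 3*I*sqrt(3))**2 ≈ -26.0 - 10.392*I)
(-39 + r)**2 = (-39 + (1 - 3*I*sqrt(3))**2)**2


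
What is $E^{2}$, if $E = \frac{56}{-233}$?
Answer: $\frac{3136}{54289} \approx 0.057765$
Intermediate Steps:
$E = - \frac{56}{233}$ ($E = 56 \left(- \frac{1}{233}\right) = - \frac{56}{233} \approx -0.24034$)
$E^{2} = \left(- \frac{56}{233}\right)^{2} = \frac{3136}{54289}$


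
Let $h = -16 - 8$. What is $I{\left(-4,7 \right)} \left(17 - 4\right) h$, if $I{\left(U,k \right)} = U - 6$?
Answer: $3120$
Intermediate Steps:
$h = -24$ ($h = -16 - 8 = -24$)
$I{\left(U,k \right)} = -6 + U$
$I{\left(-4,7 \right)} \left(17 - 4\right) h = \left(-6 - 4\right) \left(17 - 4\right) \left(-24\right) = \left(-10\right) 13 \left(-24\right) = \left(-130\right) \left(-24\right) = 3120$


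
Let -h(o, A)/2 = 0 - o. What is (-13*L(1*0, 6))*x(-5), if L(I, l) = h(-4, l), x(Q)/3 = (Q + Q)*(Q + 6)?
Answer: -3120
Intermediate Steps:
h(o, A) = 2*o (h(o, A) = -2*(0 - o) = -(-2)*o = 2*o)
x(Q) = 6*Q*(6 + Q) (x(Q) = 3*((Q + Q)*(Q + 6)) = 3*((2*Q)*(6 + Q)) = 3*(2*Q*(6 + Q)) = 6*Q*(6 + Q))
L(I, l) = -8 (L(I, l) = 2*(-4) = -8)
(-13*L(1*0, 6))*x(-5) = (-13*(-8))*(6*(-5)*(6 - 5)) = 104*(6*(-5)*1) = 104*(-30) = -3120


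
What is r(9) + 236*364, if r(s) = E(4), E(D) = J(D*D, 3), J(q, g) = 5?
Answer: 85909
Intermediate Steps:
E(D) = 5
r(s) = 5
r(9) + 236*364 = 5 + 236*364 = 5 + 85904 = 85909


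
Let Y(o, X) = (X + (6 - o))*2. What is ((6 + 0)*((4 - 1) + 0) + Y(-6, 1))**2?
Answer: 1936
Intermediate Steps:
Y(o, X) = 12 - 2*o + 2*X (Y(o, X) = (6 + X - o)*2 = 12 - 2*o + 2*X)
((6 + 0)*((4 - 1) + 0) + Y(-6, 1))**2 = ((6 + 0)*((4 - 1) + 0) + (12 - 2*(-6) + 2*1))**2 = (6*(3 + 0) + (12 + 12 + 2))**2 = (6*3 + 26)**2 = (18 + 26)**2 = 44**2 = 1936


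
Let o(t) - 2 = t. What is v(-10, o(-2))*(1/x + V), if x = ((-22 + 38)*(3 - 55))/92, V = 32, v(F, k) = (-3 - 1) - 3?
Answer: -46431/208 ≈ -223.23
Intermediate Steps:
o(t) = 2 + t
v(F, k) = -7 (v(F, k) = -4 - 3 = -7)
x = -208/23 (x = (16*(-52))*(1/92) = -832*1/92 = -208/23 ≈ -9.0435)
v(-10, o(-2))*(1/x + V) = -7*(1/(-208/23) + 32) = -7*(-23/208 + 32) = -7*6633/208 = -46431/208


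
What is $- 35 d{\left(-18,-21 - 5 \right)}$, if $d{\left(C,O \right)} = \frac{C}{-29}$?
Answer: $- \frac{630}{29} \approx -21.724$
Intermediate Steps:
$d{\left(C,O \right)} = - \frac{C}{29}$ ($d{\left(C,O \right)} = C \left(- \frac{1}{29}\right) = - \frac{C}{29}$)
$- 35 d{\left(-18,-21 - 5 \right)} = - 35 \left(\left(- \frac{1}{29}\right) \left(-18\right)\right) = \left(-35\right) \frac{18}{29} = - \frac{630}{29}$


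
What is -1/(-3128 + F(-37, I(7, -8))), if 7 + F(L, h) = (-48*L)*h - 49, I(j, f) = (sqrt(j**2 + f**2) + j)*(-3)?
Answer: -1265/49036456 + 333*sqrt(113)/98072912 ≈ 1.0297e-5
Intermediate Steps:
I(j, f) = -3*j - 3*sqrt(f**2 + j**2) (I(j, f) = (sqrt(f**2 + j**2) + j)*(-3) = (j + sqrt(f**2 + j**2))*(-3) = -3*j - 3*sqrt(f**2 + j**2))
F(L, h) = -56 - 48*L*h (F(L, h) = -7 + ((-48*L)*h - 49) = -7 + (-48*L*h - 49) = -7 + (-49 - 48*L*h) = -56 - 48*L*h)
-1/(-3128 + F(-37, I(7, -8))) = -1/(-3128 + (-56 - 48*(-37)*(-3*7 - 3*sqrt((-8)**2 + 7**2)))) = -1/(-3128 + (-56 - 48*(-37)*(-21 - 3*sqrt(64 + 49)))) = -1/(-3128 + (-56 - 48*(-37)*(-21 - 3*sqrt(113)))) = -1/(-3128 + (-56 + (-37296 - 5328*sqrt(113)))) = -1/(-3128 + (-37352 - 5328*sqrt(113))) = -1/(-40480 - 5328*sqrt(113))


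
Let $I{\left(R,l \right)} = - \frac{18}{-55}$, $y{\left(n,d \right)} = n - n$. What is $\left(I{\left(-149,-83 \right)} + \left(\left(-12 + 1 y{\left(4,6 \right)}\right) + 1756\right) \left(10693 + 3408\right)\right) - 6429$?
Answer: $\frac{1352214343}{55} \approx 2.4586 \cdot 10^{7}$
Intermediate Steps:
$y{\left(n,d \right)} = 0$
$I{\left(R,l \right)} = \frac{18}{55}$ ($I{\left(R,l \right)} = \left(-18\right) \left(- \frac{1}{55}\right) = \frac{18}{55}$)
$\left(I{\left(-149,-83 \right)} + \left(\left(-12 + 1 y{\left(4,6 \right)}\right) + 1756\right) \left(10693 + 3408\right)\right) - 6429 = \left(\frac{18}{55} + \left(\left(-12 + 1 \cdot 0\right) + 1756\right) \left(10693 + 3408\right)\right) - 6429 = \left(\frac{18}{55} + \left(\left(-12 + 0\right) + 1756\right) 14101\right) - 6429 = \left(\frac{18}{55} + \left(-12 + 1756\right) 14101\right) - 6429 = \left(\frac{18}{55} + 1744 \cdot 14101\right) - 6429 = \left(\frac{18}{55} + 24592144\right) - 6429 = \frac{1352567938}{55} - 6429 = \frac{1352214343}{55}$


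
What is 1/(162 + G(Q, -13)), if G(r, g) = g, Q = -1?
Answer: 1/149 ≈ 0.0067114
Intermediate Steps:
1/(162 + G(Q, -13)) = 1/(162 - 13) = 1/149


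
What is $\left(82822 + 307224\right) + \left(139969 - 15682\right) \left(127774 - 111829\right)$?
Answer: $1982146261$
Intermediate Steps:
$\left(82822 + 307224\right) + \left(139969 - 15682\right) \left(127774 - 111829\right) = 390046 + 124287 \cdot 15945 = 390046 + 1981756215 = 1982146261$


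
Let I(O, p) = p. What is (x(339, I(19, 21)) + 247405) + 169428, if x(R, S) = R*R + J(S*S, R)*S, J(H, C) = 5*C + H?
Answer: 576610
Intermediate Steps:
J(H, C) = H + 5*C
x(R, S) = R² + S*(S² + 5*R) (x(R, S) = R*R + (S*S + 5*R)*S = R² + (S² + 5*R)*S = R² + S*(S² + 5*R))
(x(339, I(19, 21)) + 247405) + 169428 = ((339² + 21*(21² + 5*339)) + 247405) + 169428 = ((114921 + 21*(441 + 1695)) + 247405) + 169428 = ((114921 + 21*2136) + 247405) + 169428 = ((114921 + 44856) + 247405) + 169428 = (159777 + 247405) + 169428 = 407182 + 169428 = 576610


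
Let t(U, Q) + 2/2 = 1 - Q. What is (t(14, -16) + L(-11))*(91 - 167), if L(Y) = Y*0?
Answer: -1216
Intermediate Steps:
t(U, Q) = -Q (t(U, Q) = -1 + (1 - Q) = -Q)
L(Y) = 0
(t(14, -16) + L(-11))*(91 - 167) = (-1*(-16) + 0)*(91 - 167) = (16 + 0)*(-76) = 16*(-76) = -1216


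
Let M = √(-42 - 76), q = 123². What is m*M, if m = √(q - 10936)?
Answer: I*√494774 ≈ 703.4*I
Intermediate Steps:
q = 15129
m = √4193 (m = √(15129 - 10936) = √4193 ≈ 64.753)
M = I*√118 (M = √(-118) = I*√118 ≈ 10.863*I)
m*M = √4193*(I*√118) = I*√494774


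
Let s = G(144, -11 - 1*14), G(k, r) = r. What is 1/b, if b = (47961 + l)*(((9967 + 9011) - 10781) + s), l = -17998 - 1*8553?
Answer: 1/174962520 ≈ 5.7155e-9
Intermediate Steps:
l = -26551 (l = -17998 - 8553 = -26551)
s = -25 (s = -11 - 1*14 = -11 - 14 = -25)
b = 174962520 (b = (47961 - 26551)*(((9967 + 9011) - 10781) - 25) = 21410*((18978 - 10781) - 25) = 21410*(8197 - 25) = 21410*8172 = 174962520)
1/b = 1/174962520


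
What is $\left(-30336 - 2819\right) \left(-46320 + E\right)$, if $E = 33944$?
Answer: $410326280$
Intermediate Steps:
$\left(-30336 - 2819\right) \left(-46320 + E\right) = \left(-30336 - 2819\right) \left(-46320 + 33944\right) = \left(-33155\right) \left(-12376\right) = 410326280$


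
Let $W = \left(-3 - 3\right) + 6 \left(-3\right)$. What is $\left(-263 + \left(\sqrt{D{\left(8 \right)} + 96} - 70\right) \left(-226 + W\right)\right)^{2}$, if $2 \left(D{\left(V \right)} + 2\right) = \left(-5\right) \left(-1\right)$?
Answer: $303145419 - 4309250 \sqrt{386} \approx 2.1848 \cdot 10^{8}$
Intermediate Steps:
$D{\left(V \right)} = \frac{1}{2}$ ($D{\left(V \right)} = -2 + \frac{\left(-5\right) \left(-1\right)}{2} = -2 + \frac{1}{2} \cdot 5 = -2 + \frac{5}{2} = \frac{1}{2}$)
$W = -24$ ($W = \left(-3 - 3\right) - 18 = -6 - 18 = -24$)
$\left(-263 + \left(\sqrt{D{\left(8 \right)} + 96} - 70\right) \left(-226 + W\right)\right)^{2} = \left(-263 + \left(\sqrt{\frac{1}{2} + 96} - 70\right) \left(-226 - 24\right)\right)^{2} = \left(-263 + \left(\sqrt{\frac{193}{2}} - 70\right) \left(-250\right)\right)^{2} = \left(-263 + \left(\frac{\sqrt{386}}{2} - 70\right) \left(-250\right)\right)^{2} = \left(-263 + \left(-70 + \frac{\sqrt{386}}{2}\right) \left(-250\right)\right)^{2} = \left(-263 + \left(17500 - 125 \sqrt{386}\right)\right)^{2} = \left(17237 - 125 \sqrt{386}\right)^{2}$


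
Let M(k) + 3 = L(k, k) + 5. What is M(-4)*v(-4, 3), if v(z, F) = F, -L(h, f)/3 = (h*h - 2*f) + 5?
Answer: -255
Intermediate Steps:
L(h, f) = -15 - 3*h² + 6*f (L(h, f) = -3*((h*h - 2*f) + 5) = -3*((h² - 2*f) + 5) = -3*(5 + h² - 2*f) = -15 - 3*h² + 6*f)
M(k) = -13 - 3*k² + 6*k (M(k) = -3 + ((-15 - 3*k² + 6*k) + 5) = -3 + (-10 - 3*k² + 6*k) = -13 - 3*k² + 6*k)
M(-4)*v(-4, 3) = (-13 - 3*(-4)² + 6*(-4))*3 = (-13 - 3*16 - 24)*3 = (-13 - 48 - 24)*3 = -85*3 = -255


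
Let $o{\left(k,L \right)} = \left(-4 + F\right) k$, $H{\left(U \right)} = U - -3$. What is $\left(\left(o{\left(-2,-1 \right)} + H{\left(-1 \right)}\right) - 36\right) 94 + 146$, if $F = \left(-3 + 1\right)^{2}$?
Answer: $-3050$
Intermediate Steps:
$H{\left(U \right)} = 3 + U$ ($H{\left(U \right)} = U + 3 = 3 + U$)
$F = 4$ ($F = \left(-2\right)^{2} = 4$)
$o{\left(k,L \right)} = 0$ ($o{\left(k,L \right)} = \left(-4 + 4\right) k = 0 k = 0$)
$\left(\left(o{\left(-2,-1 \right)} + H{\left(-1 \right)}\right) - 36\right) 94 + 146 = \left(\left(0 + \left(3 - 1\right)\right) - 36\right) 94 + 146 = \left(\left(0 + 2\right) - 36\right) 94 + 146 = \left(2 - 36\right) 94 + 146 = \left(-34\right) 94 + 146 = -3196 + 146 = -3050$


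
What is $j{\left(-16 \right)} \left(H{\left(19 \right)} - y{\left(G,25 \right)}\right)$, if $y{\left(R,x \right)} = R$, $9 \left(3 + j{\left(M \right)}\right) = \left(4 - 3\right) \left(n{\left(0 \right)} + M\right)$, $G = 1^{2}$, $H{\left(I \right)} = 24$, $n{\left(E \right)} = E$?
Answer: $- \frac{989}{9} \approx -109.89$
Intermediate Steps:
$G = 1$
$j{\left(M \right)} = -3 + \frac{M}{9}$ ($j{\left(M \right)} = -3 + \frac{\left(4 - 3\right) \left(0 + M\right)}{9} = -3 + \frac{1 M}{9} = -3 + \frac{M}{9}$)
$j{\left(-16 \right)} \left(H{\left(19 \right)} - y{\left(G,25 \right)}\right) = \left(-3 + \frac{1}{9} \left(-16\right)\right) \left(24 - 1\right) = \left(-3 - \frac{16}{9}\right) \left(24 - 1\right) = \left(- \frac{43}{9}\right) 23 = - \frac{989}{9}$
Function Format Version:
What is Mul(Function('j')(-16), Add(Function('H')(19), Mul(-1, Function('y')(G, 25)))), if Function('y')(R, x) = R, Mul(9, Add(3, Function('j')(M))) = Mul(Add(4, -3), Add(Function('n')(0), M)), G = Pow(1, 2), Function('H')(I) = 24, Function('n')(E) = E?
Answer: Rational(-989, 9) ≈ -109.89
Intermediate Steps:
G = 1
Function('j')(M) = Add(-3, Mul(Rational(1, 9), M)) (Function('j')(M) = Add(-3, Mul(Rational(1, 9), Mul(Add(4, -3), Add(0, M)))) = Add(-3, Mul(Rational(1, 9), Mul(1, M))) = Add(-3, Mul(Rational(1, 9), M)))
Mul(Function('j')(-16), Add(Function('H')(19), Mul(-1, Function('y')(G, 25)))) = Mul(Add(-3, Mul(Rational(1, 9), -16)), Add(24, Mul(-1, 1))) = Mul(Add(-3, Rational(-16, 9)), Add(24, -1)) = Mul(Rational(-43, 9), 23) = Rational(-989, 9)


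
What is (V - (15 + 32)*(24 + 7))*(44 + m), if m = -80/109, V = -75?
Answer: -7224912/109 ≈ -66284.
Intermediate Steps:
m = -80/109 (m = -80*1/109 = -80/109 ≈ -0.73394)
(V - (15 + 32)*(24 + 7))*(44 + m) = (-75 - (15 + 32)*(24 + 7))*(44 - 80/109) = (-75 - 47*31)*(4716/109) = (-75 - 1*1457)*(4716/109) = (-75 - 1457)*(4716/109) = -1532*4716/109 = -7224912/109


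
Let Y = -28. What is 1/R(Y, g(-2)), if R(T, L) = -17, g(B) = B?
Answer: -1/17 ≈ -0.058824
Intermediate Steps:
1/R(Y, g(-2)) = 1/(-17) = -1/17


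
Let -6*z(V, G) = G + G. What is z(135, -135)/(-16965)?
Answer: -1/377 ≈ -0.0026525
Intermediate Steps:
z(V, G) = -G/3 (z(V, G) = -(G + G)/6 = -G/3)
z(135, -135)/(-16965) = -1/3*(-135)/(-16965) = 45*(-1/16965) = -1/377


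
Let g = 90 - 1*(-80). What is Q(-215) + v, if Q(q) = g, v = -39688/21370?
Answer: 1796606/10685 ≈ 168.14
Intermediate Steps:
v = -19844/10685 (v = -39688*1/21370 = -19844/10685 ≈ -1.8572)
g = 170 (g = 90 + 80 = 170)
Q(q) = 170
Q(-215) + v = 170 - 19844/10685 = 1796606/10685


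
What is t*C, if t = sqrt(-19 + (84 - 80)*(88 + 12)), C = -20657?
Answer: -20657*sqrt(381) ≈ -4.0321e+5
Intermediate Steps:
t = sqrt(381) (t = sqrt(-19 + 4*100) = sqrt(-19 + 400) = sqrt(381) ≈ 19.519)
t*C = sqrt(381)*(-20657) = -20657*sqrt(381)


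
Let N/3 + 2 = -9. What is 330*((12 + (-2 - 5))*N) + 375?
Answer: -54075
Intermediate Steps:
N = -33 (N = -6 + 3*(-9) = -6 - 27 = -33)
330*((12 + (-2 - 5))*N) + 375 = 330*((12 + (-2 - 5))*(-33)) + 375 = 330*((12 - 7)*(-33)) + 375 = 330*(5*(-33)) + 375 = 330*(-165) + 375 = -54450 + 375 = -54075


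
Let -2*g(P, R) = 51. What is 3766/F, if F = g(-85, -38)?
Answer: -7532/51 ≈ -147.69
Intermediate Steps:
g(P, R) = -51/2 (g(P, R) = -½*51 = -51/2)
F = -51/2 ≈ -25.500
3766/F = 3766/(-51/2) = 3766*(-2/51) = -7532/51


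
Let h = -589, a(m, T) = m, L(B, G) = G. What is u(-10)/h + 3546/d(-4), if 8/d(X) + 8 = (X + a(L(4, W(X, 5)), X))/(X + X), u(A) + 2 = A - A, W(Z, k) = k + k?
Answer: -36550363/9424 ≈ -3878.4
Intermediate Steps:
W(Z, k) = 2*k
u(A) = -2 (u(A) = -2 + (A - A) = -2 + 0 = -2)
d(X) = 8/(-8 + (10 + X)/(2*X)) (d(X) = 8/(-8 + (X + 2*5)/(X + X)) = 8/(-8 + (X + 10)/((2*X))) = 8/(-8 + (10 + X)*(1/(2*X))) = 8/(-8 + (10 + X)/(2*X)))
u(-10)/h + 3546/d(-4) = -2/(-589) + 3546/((-16*(-4)/(-10 + 15*(-4)))) = -2*(-1/589) + 3546/((-16*(-4)/(-10 - 60))) = 2/589 + 3546/((-16*(-4)/(-70))) = 2/589 + 3546/((-16*(-4)*(-1/70))) = 2/589 + 3546/(-32/35) = 2/589 + 3546*(-35/32) = 2/589 - 62055/16 = -36550363/9424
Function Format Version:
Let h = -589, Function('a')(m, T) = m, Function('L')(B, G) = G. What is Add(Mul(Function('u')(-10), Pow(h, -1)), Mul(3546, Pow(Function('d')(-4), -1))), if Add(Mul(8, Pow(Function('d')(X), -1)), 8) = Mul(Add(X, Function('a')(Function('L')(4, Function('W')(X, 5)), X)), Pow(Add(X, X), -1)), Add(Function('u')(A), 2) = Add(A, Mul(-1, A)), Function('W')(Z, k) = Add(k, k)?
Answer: Rational(-36550363, 9424) ≈ -3878.4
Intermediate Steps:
Function('W')(Z, k) = Mul(2, k)
Function('u')(A) = -2 (Function('u')(A) = Add(-2, Add(A, Mul(-1, A))) = Add(-2, 0) = -2)
Function('d')(X) = Mul(8, Pow(Add(-8, Mul(Rational(1, 2), Pow(X, -1), Add(10, X))), -1)) (Function('d')(X) = Mul(8, Pow(Add(-8, Mul(Add(X, Mul(2, 5)), Pow(Add(X, X), -1))), -1)) = Mul(8, Pow(Add(-8, Mul(Add(X, 10), Pow(Mul(2, X), -1))), -1)) = Mul(8, Pow(Add(-8, Mul(Add(10, X), Mul(Rational(1, 2), Pow(X, -1)))), -1)) = Mul(8, Pow(Add(-8, Mul(Rational(1, 2), Pow(X, -1), Add(10, X))), -1)))
Add(Mul(Function('u')(-10), Pow(h, -1)), Mul(3546, Pow(Function('d')(-4), -1))) = Add(Mul(-2, Pow(-589, -1)), Mul(3546, Pow(Mul(-16, -4, Pow(Add(-10, Mul(15, -4)), -1)), -1))) = Add(Mul(-2, Rational(-1, 589)), Mul(3546, Pow(Mul(-16, -4, Pow(Add(-10, -60), -1)), -1))) = Add(Rational(2, 589), Mul(3546, Pow(Mul(-16, -4, Pow(-70, -1)), -1))) = Add(Rational(2, 589), Mul(3546, Pow(Mul(-16, -4, Rational(-1, 70)), -1))) = Add(Rational(2, 589), Mul(3546, Pow(Rational(-32, 35), -1))) = Add(Rational(2, 589), Mul(3546, Rational(-35, 32))) = Add(Rational(2, 589), Rational(-62055, 16)) = Rational(-36550363, 9424)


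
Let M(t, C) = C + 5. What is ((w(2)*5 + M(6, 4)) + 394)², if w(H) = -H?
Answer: 154449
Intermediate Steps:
M(t, C) = 5 + C
((w(2)*5 + M(6, 4)) + 394)² = ((-1*2*5 + (5 + 4)) + 394)² = ((-2*5 + 9) + 394)² = ((-10 + 9) + 394)² = (-1 + 394)² = 393² = 154449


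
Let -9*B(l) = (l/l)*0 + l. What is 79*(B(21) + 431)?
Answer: 101594/3 ≈ 33865.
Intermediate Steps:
B(l) = -l/9 (B(l) = -((l/l)*0 + l)/9 = -(1*0 + l)/9 = -(0 + l)/9 = -l/9)
79*(B(21) + 431) = 79*(-⅑*21 + 431) = 79*(-7/3 + 431) = 79*(1286/3) = 101594/3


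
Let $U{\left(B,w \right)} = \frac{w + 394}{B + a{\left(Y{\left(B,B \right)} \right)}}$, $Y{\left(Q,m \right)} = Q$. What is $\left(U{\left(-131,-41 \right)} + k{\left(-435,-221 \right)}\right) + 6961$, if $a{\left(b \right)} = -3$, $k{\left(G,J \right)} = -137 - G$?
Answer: $\frac{972353}{134} \approx 7256.4$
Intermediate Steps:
$U{\left(B,w \right)} = \frac{394 + w}{-3 + B}$ ($U{\left(B,w \right)} = \frac{w + 394}{B - 3} = \frac{394 + w}{-3 + B}$)
$\left(U{\left(-131,-41 \right)} + k{\left(-435,-221 \right)}\right) + 6961 = \left(\frac{394 - 41}{-3 - 131} - -298\right) + 6961 = \left(\frac{1}{-134} \cdot 353 + \left(-137 + 435\right)\right) + 6961 = \left(\left(- \frac{1}{134}\right) 353 + 298\right) + 6961 = \left(- \frac{353}{134} + 298\right) + 6961 = \frac{39579}{134} + 6961 = \frac{972353}{134}$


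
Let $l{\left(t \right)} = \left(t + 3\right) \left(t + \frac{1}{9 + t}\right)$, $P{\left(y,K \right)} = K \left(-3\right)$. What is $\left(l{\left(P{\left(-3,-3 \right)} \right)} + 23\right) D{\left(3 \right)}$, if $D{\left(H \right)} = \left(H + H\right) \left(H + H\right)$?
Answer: $4740$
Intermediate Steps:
$P{\left(y,K \right)} = - 3 K$
$D{\left(H \right)} = 4 H^{2}$ ($D{\left(H \right)} = 2 H 2 H = 4 H^{2}$)
$l{\left(t \right)} = \left(3 + t\right) \left(t + \frac{1}{9 + t}\right)$
$\left(l{\left(P{\left(-3,-3 \right)} \right)} + 23\right) D{\left(3 \right)} = \left(\frac{3 + \left(\left(-3\right) \left(-3\right)\right)^{3} + 12 \left(\left(-3\right) \left(-3\right)\right)^{2} + 28 \left(\left(-3\right) \left(-3\right)\right)}{9 - -9} + 23\right) 4 \cdot 3^{2} = \left(\frac{3 + 9^{3} + 12 \cdot 9^{2} + 28 \cdot 9}{9 + 9} + 23\right) 4 \cdot 9 = \left(\frac{3 + 729 + 12 \cdot 81 + 252}{18} + 23\right) 36 = \left(\frac{3 + 729 + 972 + 252}{18} + 23\right) 36 = \left(\frac{1}{18} \cdot 1956 + 23\right) 36 = \left(\frac{326}{3} + 23\right) 36 = \frac{395}{3} \cdot 36 = 4740$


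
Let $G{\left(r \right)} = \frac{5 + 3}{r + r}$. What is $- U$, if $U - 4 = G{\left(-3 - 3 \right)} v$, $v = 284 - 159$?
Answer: $\frac{238}{3} \approx 79.333$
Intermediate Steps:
$G{\left(r \right)} = \frac{4}{r}$ ($G{\left(r \right)} = \frac{8}{2 r} = 8 \frac{1}{2 r} = \frac{4}{r}$)
$v = 125$
$U = - \frac{238}{3}$ ($U = 4 + \frac{4}{-3 - 3} \cdot 125 = 4 + \frac{4}{-6} \cdot 125 = 4 + 4 \left(- \frac{1}{6}\right) 125 = 4 - \frac{250}{3} = - \frac{238}{3} \approx -79.333$)
$- U = \left(-1\right) \left(- \frac{238}{3}\right) = \frac{238}{3}$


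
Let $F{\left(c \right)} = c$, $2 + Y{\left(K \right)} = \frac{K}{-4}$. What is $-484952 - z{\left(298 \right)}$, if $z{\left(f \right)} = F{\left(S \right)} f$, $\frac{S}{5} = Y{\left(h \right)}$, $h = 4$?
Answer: $-480482$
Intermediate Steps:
$Y{\left(K \right)} = -2 - \frac{K}{4}$ ($Y{\left(K \right)} = -2 + \frac{K}{-4} = -2 + K \left(- \frac{1}{4}\right) = -2 - \frac{K}{4}$)
$S = -15$ ($S = 5 \left(-2 - 1\right) = 5 \left(-3\right) = -15$)
$z{\left(f \right)} = - 15 f$
$-484952 - z{\left(298 \right)} = -484952 - \left(-15\right) 298 = -484952 - -4470 = -484952 + 4470 = -480482$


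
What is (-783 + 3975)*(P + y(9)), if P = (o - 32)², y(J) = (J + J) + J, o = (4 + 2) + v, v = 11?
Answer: 804384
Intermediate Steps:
o = 17 (o = (4 + 2) + 11 = 6 + 11 = 17)
y(J) = 3*J (y(J) = 2*J + J = 3*J)
P = 225 (P = (17 - 32)² = (-15)² = 225)
(-783 + 3975)*(P + y(9)) = (-783 + 3975)*(225 + 3*9) = 3192*(225 + 27) = 3192*252 = 804384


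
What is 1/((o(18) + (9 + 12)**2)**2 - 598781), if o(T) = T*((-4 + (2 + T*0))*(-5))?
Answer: -1/213140 ≈ -4.6917e-6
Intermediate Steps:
o(T) = 10*T (o(T) = T*((-4 + (2 + 0))*(-5)) = T*((-4 + 2)*(-5)) = T*(-2*(-5)) = T*10 = 10*T)
1/((o(18) + (9 + 12)**2)**2 - 598781) = 1/((10*18 + (9 + 12)**2)**2 - 598781) = 1/((180 + 21**2)**2 - 598781) = 1/((180 + 441)**2 - 598781) = 1/(621**2 - 598781) = 1/(385641 - 598781) = 1/(-213140) = -1/213140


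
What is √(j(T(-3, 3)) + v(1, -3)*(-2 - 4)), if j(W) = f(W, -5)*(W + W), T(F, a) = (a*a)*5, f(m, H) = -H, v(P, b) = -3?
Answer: 6*√13 ≈ 21.633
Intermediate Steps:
T(F, a) = 5*a² (T(F, a) = a²*5 = 5*a²)
j(W) = 10*W (j(W) = (-1*(-5))*(W + W) = 5*(2*W) = 10*W)
√(j(T(-3, 3)) + v(1, -3)*(-2 - 4)) = √(10*(5*3²) - 3*(-2 - 4)) = √(10*(5*9) - 3*(-6)) = √(10*45 + 18) = √(450 + 18) = √468 = 6*√13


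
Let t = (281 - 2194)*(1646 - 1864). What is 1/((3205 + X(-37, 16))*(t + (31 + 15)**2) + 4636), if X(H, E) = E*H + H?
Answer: 1/1079735036 ≈ 9.2615e-10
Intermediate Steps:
X(H, E) = H + E*H
t = 417034 (t = -1913*(-218) = 417034)
1/((3205 + X(-37, 16))*(t + (31 + 15)**2) + 4636) = 1/((3205 - 37*(1 + 16))*(417034 + (31 + 15)**2) + 4636) = 1/((3205 - 37*17)*(417034 + 46**2) + 4636) = 1/((3205 - 629)*(417034 + 2116) + 4636) = 1/(2576*419150 + 4636) = 1/(1079730400 + 4636) = 1/1079735036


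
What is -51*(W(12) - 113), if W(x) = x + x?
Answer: 4539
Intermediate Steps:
W(x) = 2*x
-51*(W(12) - 113) = -51*(2*12 - 113) = -51*(24 - 113) = -51*(-89) = 4539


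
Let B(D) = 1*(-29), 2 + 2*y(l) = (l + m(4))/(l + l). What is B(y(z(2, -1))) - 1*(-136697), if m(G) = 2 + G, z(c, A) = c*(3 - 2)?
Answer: 136668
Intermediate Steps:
z(c, A) = c (z(c, A) = c*1 = c)
y(l) = -1 + (6 + l)/(4*l) (y(l) = -1 + ((l + (2 + 4))/(l + l))/2 = -1 + ((l + 6)/((2*l)))/2 = -1 + ((6 + l)*(1/(2*l)))/2 = -1 + ((6 + l)/(2*l))/2 = -1 + (6 + l)/(4*l))
B(D) = -29
B(y(z(2, -1))) - 1*(-136697) = -29 - 1*(-136697) = -29 + 136697 = 136668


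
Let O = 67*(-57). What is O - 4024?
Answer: -7843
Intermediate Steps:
O = -3819
O - 4024 = -3819 - 4024 = -7843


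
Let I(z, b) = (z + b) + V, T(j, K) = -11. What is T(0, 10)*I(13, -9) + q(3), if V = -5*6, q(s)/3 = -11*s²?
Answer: -11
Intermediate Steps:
q(s) = -33*s² (q(s) = 3*(-11*s²) = -33*s²)
V = -30
I(z, b) = -30 + b + z (I(z, b) = (z + b) - 30 = (b + z) - 30 = -30 + b + z)
T(0, 10)*I(13, -9) + q(3) = -11*(-30 - 9 + 13) - 33*3² = -11*(-26) - 33*9 = 286 - 297 = -11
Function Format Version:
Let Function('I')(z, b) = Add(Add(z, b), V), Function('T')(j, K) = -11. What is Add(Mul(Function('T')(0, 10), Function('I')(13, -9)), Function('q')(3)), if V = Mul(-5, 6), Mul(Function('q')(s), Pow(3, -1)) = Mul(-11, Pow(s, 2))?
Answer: -11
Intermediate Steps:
Function('q')(s) = Mul(-33, Pow(s, 2)) (Function('q')(s) = Mul(3, Mul(-11, Pow(s, 2))) = Mul(-33, Pow(s, 2)))
V = -30
Function('I')(z, b) = Add(-30, b, z) (Function('I')(z, b) = Add(Add(z, b), -30) = Add(Add(b, z), -30) = Add(-30, b, z))
Add(Mul(Function('T')(0, 10), Function('I')(13, -9)), Function('q')(3)) = Add(Mul(-11, Add(-30, -9, 13)), Mul(-33, Pow(3, 2))) = Add(Mul(-11, -26), Mul(-33, 9)) = Add(286, -297) = -11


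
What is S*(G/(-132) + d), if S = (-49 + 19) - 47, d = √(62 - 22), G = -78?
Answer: -91/2 - 154*√10 ≈ -532.49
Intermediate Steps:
d = 2*√10 (d = √40 = 2*√10 ≈ 6.3246)
S = -77 (S = -30 - 47 = -77)
S*(G/(-132) + d) = -77*(-78/(-132) + 2*√10) = -77*(-78*(-1/132) + 2*√10) = -77*(13/22 + 2*√10) = -91/2 - 154*√10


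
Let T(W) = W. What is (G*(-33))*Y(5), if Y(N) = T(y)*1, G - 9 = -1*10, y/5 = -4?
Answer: -660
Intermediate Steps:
y = -20 (y = 5*(-4) = -20)
G = -1 (G = 9 - 1*10 = 9 - 10 = -1)
Y(N) = -20 (Y(N) = -20*1 = -20)
(G*(-33))*Y(5) = -1*(-33)*(-20) = 33*(-20) = -660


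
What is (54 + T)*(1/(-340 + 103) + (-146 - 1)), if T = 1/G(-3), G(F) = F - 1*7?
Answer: -1877876/237 ≈ -7923.5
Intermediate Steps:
G(F) = -7 + F (G(F) = F - 7 = -7 + F)
T = -1/10 (T = 1/(-7 - 3) = 1/(-10) = -1/10 ≈ -0.10000)
(54 + T)*(1/(-340 + 103) + (-146 - 1)) = (54 - 1/10)*(1/(-340 + 103) + (-146 - 1)) = 539*(1/(-237) - 147)/10 = 539*(-1/237 - 147)/10 = (539/10)*(-34840/237) = -1877876/237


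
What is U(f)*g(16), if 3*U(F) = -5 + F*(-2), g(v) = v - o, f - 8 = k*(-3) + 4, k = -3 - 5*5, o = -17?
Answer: -2167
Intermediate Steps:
k = -28 (k = -3 - 25 = -28)
f = 96 (f = 8 + (-28*(-3) + 4) = 8 + (84 + 4) = 8 + 88 = 96)
g(v) = 17 + v (g(v) = v - 1*(-17) = v + 17 = 17 + v)
U(F) = -5/3 - 2*F/3 (U(F) = (-5 + F*(-2))/3 = (-5 - 2*F)/3 = -5/3 - 2*F/3)
U(f)*g(16) = (-5/3 - 2/3*96)*(17 + 16) = (-5/3 - 64)*33 = -197/3*33 = -2167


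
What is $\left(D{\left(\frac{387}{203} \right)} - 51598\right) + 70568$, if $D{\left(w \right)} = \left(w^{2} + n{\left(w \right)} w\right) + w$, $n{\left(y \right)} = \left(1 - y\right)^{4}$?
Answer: $\frac{6541898485647452}{344730881243} \approx 18977.0$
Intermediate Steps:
$D{\left(w \right)} = w + w^{2} + w \left(-1 + w\right)^{4}$ ($D{\left(w \right)} = \left(w^{2} + \left(-1 + w\right)^{4} w\right) + w = \left(w^{2} + w \left(-1 + w\right)^{4}\right) + w = w + w^{2} + w \left(-1 + w\right)^{4}$)
$\left(D{\left(\frac{387}{203} \right)} - 51598\right) + 70568 = \left(\frac{387}{203} \left(1 + \frac{387}{203} + \left(-1 + \frac{387}{203}\right)^{4}\right) - 51598\right) + 70568 = \left(387 \cdot \frac{1}{203} \left(1 + 387 \cdot \frac{1}{203} + \left(-1 + 387 \cdot \frac{1}{203}\right)^{4}\right) - 51598\right) + 70568 = \left(\frac{387 \left(1 + \frac{387}{203} + \left(-1 + \frac{387}{203}\right)^{4}\right)}{203} - 51598\right) + 70568 = \left(\frac{387 \left(1 + \frac{387}{203} + \left(\frac{184}{203}\right)^{4}\right)}{203} - 51598\right) + 70568 = \left(\frac{387 \left(1 + \frac{387}{203} + \frac{1146228736}{1698181681}\right)}{203} - 51598\right) + 70568 = \left(\frac{387}{203} \cdot \frac{6081830666}{1698181681} - 51598\right) + 70568 = \left(\frac{2353668467742}{344730881243} - 51598\right) + 70568 = - \frac{17785070341908572}{344730881243} + 70568 = \frac{6541898485647452}{344730881243}$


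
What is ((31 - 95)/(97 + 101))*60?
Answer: -640/33 ≈ -19.394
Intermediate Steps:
((31 - 95)/(97 + 101))*60 = -64/198*60 = -64*1/198*60 = -32/99*60 = -640/33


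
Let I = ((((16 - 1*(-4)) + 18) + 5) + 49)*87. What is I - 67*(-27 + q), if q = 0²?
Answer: 9813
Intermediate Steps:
q = 0
I = 8004 (I = ((((16 + 4) + 18) + 5) + 49)*87 = (((20 + 18) + 5) + 49)*87 = ((38 + 5) + 49)*87 = (43 + 49)*87 = 92*87 = 8004)
I - 67*(-27 + q) = 8004 - 67*(-27 + 0) = 8004 - 67*(-27) = 8004 + 1809 = 9813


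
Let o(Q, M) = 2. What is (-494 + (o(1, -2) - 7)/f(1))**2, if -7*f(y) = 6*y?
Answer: 8579041/36 ≈ 2.3831e+5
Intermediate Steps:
f(y) = -6*y/7
(-494 + (o(1, -2) - 7)/f(1))**2 = (-494 + (2 - 7)/((-6/7*1)))**2 = (-494 - 5/(-6/7))**2 = (-494 - 7/6*(-5))**2 = (-494 + 35/6)**2 = (-2929/6)**2 = 8579041/36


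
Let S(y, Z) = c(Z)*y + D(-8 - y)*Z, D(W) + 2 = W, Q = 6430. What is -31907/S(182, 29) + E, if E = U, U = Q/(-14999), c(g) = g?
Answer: 476708393/4349710 ≈ 109.60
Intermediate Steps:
D(W) = -2 + W
U = -6430/14999 (U = 6430/(-14999) = 6430*(-1/14999) = -6430/14999 ≈ -0.42870)
E = -6430/14999 ≈ -0.42870
S(y, Z) = Z*y + Z*(-10 - y) (S(y, Z) = Z*y + (-2 + (-8 - y))*Z = Z*y + (-10 - y)*Z = Z*y + Z*(-10 - y))
-31907/S(182, 29) + E = -31907/((-10*29)) - 6430/14999 = -31907/(-290) - 6430/14999 = -31907*(-1/290) - 6430/14999 = 31907/290 - 6430/14999 = 476708393/4349710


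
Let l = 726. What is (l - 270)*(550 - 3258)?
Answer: -1234848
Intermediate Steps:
(l - 270)*(550 - 3258) = (726 - 270)*(550 - 3258) = 456*(-2708) = -1234848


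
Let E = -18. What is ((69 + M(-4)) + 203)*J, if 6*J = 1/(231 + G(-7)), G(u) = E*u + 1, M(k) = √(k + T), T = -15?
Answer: 68/537 + I*√19/2148 ≈ 0.12663 + 0.0020293*I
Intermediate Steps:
M(k) = √(-15 + k) (M(k) = √(k - 15) = √(-15 + k))
G(u) = 1 - 18*u (G(u) = -18*u + 1 = 1 - 18*u)
J = 1/2148 (J = 1/(6*(231 + (1 - 18*(-7)))) = 1/(6*(231 + (1 + 126))) = 1/(6*(231 + 127)) = (⅙)/358 = (⅙)*(1/358) = 1/2148 ≈ 0.00046555)
((69 + M(-4)) + 203)*J = ((69 + √(-15 - 4)) + 203)*(1/2148) = ((69 + √(-19)) + 203)*(1/2148) = ((69 + I*√19) + 203)*(1/2148) = (272 + I*√19)*(1/2148) = 68/537 + I*√19/2148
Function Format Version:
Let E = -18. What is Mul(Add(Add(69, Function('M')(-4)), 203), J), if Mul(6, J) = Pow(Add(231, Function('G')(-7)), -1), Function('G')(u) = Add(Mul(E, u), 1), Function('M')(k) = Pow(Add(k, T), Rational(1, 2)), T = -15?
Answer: Add(Rational(68, 537), Mul(Rational(1, 2148), I, Pow(19, Rational(1, 2)))) ≈ Add(0.12663, Mul(0.0020293, I))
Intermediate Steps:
Function('M')(k) = Pow(Add(-15, k), Rational(1, 2)) (Function('M')(k) = Pow(Add(k, -15), Rational(1, 2)) = Pow(Add(-15, k), Rational(1, 2)))
Function('G')(u) = Add(1, Mul(-18, u)) (Function('G')(u) = Add(Mul(-18, u), 1) = Add(1, Mul(-18, u)))
J = Rational(1, 2148) (J = Mul(Rational(1, 6), Pow(Add(231, Add(1, Mul(-18, -7))), -1)) = Mul(Rational(1, 6), Pow(Add(231, Add(1, 126)), -1)) = Mul(Rational(1, 6), Pow(Add(231, 127), -1)) = Mul(Rational(1, 6), Pow(358, -1)) = Mul(Rational(1, 6), Rational(1, 358)) = Rational(1, 2148) ≈ 0.00046555)
Mul(Add(Add(69, Function('M')(-4)), 203), J) = Mul(Add(Add(69, Pow(Add(-15, -4), Rational(1, 2))), 203), Rational(1, 2148)) = Mul(Add(Add(69, Pow(-19, Rational(1, 2))), 203), Rational(1, 2148)) = Mul(Add(Add(69, Mul(I, Pow(19, Rational(1, 2)))), 203), Rational(1, 2148)) = Mul(Add(272, Mul(I, Pow(19, Rational(1, 2)))), Rational(1, 2148)) = Add(Rational(68, 537), Mul(Rational(1, 2148), I, Pow(19, Rational(1, 2))))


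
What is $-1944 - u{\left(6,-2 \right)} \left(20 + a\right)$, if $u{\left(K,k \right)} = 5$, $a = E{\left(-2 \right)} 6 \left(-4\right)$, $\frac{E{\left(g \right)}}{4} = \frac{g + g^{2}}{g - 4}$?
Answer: $-2204$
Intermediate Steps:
$E{\left(g \right)} = \frac{4 \left(g + g^{2}\right)}{-4 + g}$ ($E{\left(g \right)} = 4 \frac{g + g^{2}}{g - 4} = 4 \frac{g + g^{2}}{-4 + g} = \frac{4 \left(g + g^{2}\right)}{-4 + g}$)
$a = 32$ ($a = 4 \left(-2\right) \frac{1}{-4 - 2} \left(1 - 2\right) 6 \left(-4\right) = 4 \left(-2\right) \frac{1}{-6} \left(-1\right) 6 \left(-4\right) = 4 \left(-2\right) \left(- \frac{1}{6}\right) \left(-1\right) 6 \left(-4\right) = \left(- \frac{4}{3}\right) 6 \left(-4\right) = \left(-8\right) \left(-4\right) = 32$)
$-1944 - u{\left(6,-2 \right)} \left(20 + a\right) = -1944 - 5 \left(20 + 32\right) = -1944 - 5 \cdot 52 = -1944 - 260 = -2204$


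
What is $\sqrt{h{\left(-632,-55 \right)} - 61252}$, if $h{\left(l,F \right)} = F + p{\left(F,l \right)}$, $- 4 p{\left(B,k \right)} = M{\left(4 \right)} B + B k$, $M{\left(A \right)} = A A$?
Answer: $3 i \sqrt{7753} \approx 264.15 i$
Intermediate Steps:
$M{\left(A \right)} = A^{2}$
$p{\left(B,k \right)} = - 4 B - \frac{B k}{4}$ ($p{\left(B,k \right)} = - \frac{4^{2} B + B k}{4} = - \frac{16 B + B k}{4} = - 4 B - \frac{B k}{4}$)
$h{\left(l,F \right)} = F - \frac{F \left(16 + l\right)}{4}$
$\sqrt{h{\left(-632,-55 \right)} - 61252} = \sqrt{\frac{1}{4} \left(-55\right) \left(-12 - -632\right) - 61252} = \sqrt{\frac{1}{4} \left(-55\right) \left(-12 + 632\right) - 61252} = \sqrt{\frac{1}{4} \left(-55\right) 620 - 61252} = \sqrt{-8525 - 61252} = \sqrt{-69777} = 3 i \sqrt{7753}$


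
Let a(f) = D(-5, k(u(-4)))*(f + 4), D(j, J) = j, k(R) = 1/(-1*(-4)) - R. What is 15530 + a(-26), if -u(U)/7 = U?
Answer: 15640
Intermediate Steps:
u(U) = -7*U
k(R) = ¼ - R (k(R) = 1/4 - R = ¼ - R)
a(f) = -20 - 5*f (a(f) = -5*(f + 4) = -5*(4 + f) = -20 - 5*f)
15530 + a(-26) = 15530 + (-20 - 5*(-26)) = 15530 + (-20 + 130) = 15530 + 110 = 15640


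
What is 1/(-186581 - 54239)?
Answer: -1/240820 ≈ -4.1525e-6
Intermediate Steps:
1/(-186581 - 54239) = 1/(-240820) = -1/240820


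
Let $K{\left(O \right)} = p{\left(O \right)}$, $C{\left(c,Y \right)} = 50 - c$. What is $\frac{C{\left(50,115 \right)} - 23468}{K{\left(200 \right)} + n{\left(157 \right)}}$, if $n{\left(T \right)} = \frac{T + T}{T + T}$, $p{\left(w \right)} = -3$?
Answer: $11734$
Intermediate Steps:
$n{\left(T \right)} = 1$ ($n{\left(T \right)} = \frac{2 T}{2 T} = 2 T \frac{1}{2 T} = 1$)
$K{\left(O \right)} = -3$
$\frac{C{\left(50,115 \right)} - 23468}{K{\left(200 \right)} + n{\left(157 \right)}} = \frac{\left(50 - 50\right) - 23468}{-3 + 1} = \frac{\left(50 - 50\right) - 23468}{-2} = \left(0 - 23468\right) \left(- \frac{1}{2}\right) = \left(-23468\right) \left(- \frac{1}{2}\right) = 11734$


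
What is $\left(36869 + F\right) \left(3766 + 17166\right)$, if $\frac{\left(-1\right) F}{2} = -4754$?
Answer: $970763364$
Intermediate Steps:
$F = 9508$ ($F = \left(-2\right) \left(-4754\right) = 9508$)
$\left(36869 + F\right) \left(3766 + 17166\right) = \left(36869 + 9508\right) \left(3766 + 17166\right) = 46377 \cdot 20932 = 970763364$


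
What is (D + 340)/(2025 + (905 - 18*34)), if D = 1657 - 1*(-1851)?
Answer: 1924/1159 ≈ 1.6601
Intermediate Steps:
D = 3508 (D = 1657 + 1851 = 3508)
(D + 340)/(2025 + (905 - 18*34)) = (3508 + 340)/(2025 + (905 - 18*34)) = 3848/(2025 + (905 - 612)) = 3848/(2025 + 293) = 3848/2318 = 3848*(1/2318) = 1924/1159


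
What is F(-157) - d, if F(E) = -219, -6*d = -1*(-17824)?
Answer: 8255/3 ≈ 2751.7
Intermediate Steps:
d = -8912/3 (d = -(-1)*(-17824)/6 = -⅙*17824 = -8912/3 ≈ -2970.7)
F(-157) - d = -219 - 1*(-8912/3) = -219 + 8912/3 = 8255/3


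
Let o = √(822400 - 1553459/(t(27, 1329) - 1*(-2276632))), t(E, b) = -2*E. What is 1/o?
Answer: √4262337261034498298/1872256193741 ≈ 0.0011027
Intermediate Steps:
o = √4262337261034498298/2276578 (o = √(822400 - 1553459/(-2*27 - 1*(-2276632))) = √(822400 - 1553459/(-54 + 2276632)) = √(822400 - 1553459/2276578) = √(1872256193741/2276578) = √4262337261034498298/2276578 ≈ 906.86)
1/o = 1/(√4262337261034498298/2276578) = √4262337261034498298/1872256193741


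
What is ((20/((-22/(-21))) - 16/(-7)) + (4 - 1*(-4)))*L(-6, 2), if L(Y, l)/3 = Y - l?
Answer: -54288/77 ≈ -705.04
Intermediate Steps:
L(Y, l) = -3*l + 3*Y (L(Y, l) = 3*(Y - l) = -3*l + 3*Y)
((20/((-22/(-21))) - 16/(-7)) + (4 - 1*(-4)))*L(-6, 2) = ((20/((-22/(-21))) - 16/(-7)) + (4 - 1*(-4)))*(-3*2 + 3*(-6)) = ((20/((-22*(-1/21))) - 16*(-1/7)) + (4 + 4))*(-6 - 18) = ((20/(22/21) + 16/7) + 8)*(-24) = ((20*(21/22) + 16/7) + 8)*(-24) = ((210/11 + 16/7) + 8)*(-24) = (1646/77 + 8)*(-24) = (2262/77)*(-24) = -54288/77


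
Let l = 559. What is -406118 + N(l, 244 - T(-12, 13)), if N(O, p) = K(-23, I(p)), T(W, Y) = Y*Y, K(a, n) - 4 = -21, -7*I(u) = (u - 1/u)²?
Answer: -406135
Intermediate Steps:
I(u) = -(u - 1/u)²/7
K(a, n) = -17 (K(a, n) = 4 - 21 = -17)
T(W, Y) = Y²
N(O, p) = -17
-406118 + N(l, 244 - T(-12, 13)) = -406118 - 17 = -406135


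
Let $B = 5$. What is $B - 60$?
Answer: $-55$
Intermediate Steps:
$B - 60 = 5 - 60 = -55$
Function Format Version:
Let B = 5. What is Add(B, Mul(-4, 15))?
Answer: -55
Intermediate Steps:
Add(B, Mul(-4, 15)) = Add(5, Mul(-4, 15)) = Add(5, -60) = -55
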